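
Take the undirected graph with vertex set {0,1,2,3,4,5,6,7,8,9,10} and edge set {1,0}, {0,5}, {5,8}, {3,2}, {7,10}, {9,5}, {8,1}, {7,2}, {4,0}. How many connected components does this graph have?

3

Component: {6}
Component: {2, 3, 7, 10}
Component: {0, 1, 4, 5, 8, 9}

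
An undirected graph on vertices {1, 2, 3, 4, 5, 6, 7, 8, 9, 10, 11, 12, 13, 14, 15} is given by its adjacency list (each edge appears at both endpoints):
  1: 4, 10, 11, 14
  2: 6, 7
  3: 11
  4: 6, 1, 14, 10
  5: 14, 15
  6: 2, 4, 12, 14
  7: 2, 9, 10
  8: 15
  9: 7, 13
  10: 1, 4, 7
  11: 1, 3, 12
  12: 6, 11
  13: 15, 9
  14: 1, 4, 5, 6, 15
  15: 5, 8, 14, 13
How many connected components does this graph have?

1

Component: {1, 2, 3, 4, 5, 6, 7, 8, 9, 10, 11, 12, 13, 14, 15}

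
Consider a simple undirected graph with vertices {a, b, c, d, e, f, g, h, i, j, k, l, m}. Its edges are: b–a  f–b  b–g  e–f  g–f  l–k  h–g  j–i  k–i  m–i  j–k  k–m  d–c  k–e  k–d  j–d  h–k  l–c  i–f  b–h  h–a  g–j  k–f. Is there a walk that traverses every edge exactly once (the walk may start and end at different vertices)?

Yes

Degrees: a:2, b:4, c:2, d:3, e:2, f:5, g:4, h:4, i:4, j:4, k:8, l:2, m:2
Odd-degree vertices: d, f (2 total).
With 2 odd-degree vertices and all edges in one connected piece, an Eulerian trail exists (from d to f).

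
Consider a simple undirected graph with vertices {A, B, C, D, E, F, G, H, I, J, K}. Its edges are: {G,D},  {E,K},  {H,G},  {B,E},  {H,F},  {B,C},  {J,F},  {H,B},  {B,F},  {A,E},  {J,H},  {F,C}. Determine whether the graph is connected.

No

Component: {I}
Component: {A, B, C, D, E, F, G, H, J, K}
No edge joins these 2 groups, so the graph is disconnected.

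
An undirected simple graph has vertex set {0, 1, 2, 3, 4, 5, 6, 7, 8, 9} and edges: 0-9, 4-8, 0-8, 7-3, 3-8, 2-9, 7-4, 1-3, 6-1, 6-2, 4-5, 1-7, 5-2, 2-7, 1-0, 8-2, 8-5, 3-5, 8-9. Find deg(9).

Neighbors of 9: 0, 2, 8.

3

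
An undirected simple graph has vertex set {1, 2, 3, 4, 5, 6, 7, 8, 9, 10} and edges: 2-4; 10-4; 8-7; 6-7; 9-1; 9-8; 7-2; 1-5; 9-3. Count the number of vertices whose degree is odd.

Degrees: 1:2, 2:2, 3:1, 4:2, 5:1, 6:1, 7:3, 8:2, 9:3, 10:1
Odd-degree vertices: 3, 5, 6, 7, 9, 10.

6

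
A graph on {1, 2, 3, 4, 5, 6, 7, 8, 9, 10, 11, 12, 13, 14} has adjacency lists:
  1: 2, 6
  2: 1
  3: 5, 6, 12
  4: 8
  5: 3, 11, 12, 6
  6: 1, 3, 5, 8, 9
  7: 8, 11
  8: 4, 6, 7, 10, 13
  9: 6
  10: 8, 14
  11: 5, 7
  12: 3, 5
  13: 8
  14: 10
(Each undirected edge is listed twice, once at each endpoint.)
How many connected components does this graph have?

Component: {1, 2, 3, 4, 5, 6, 7, 8, 9, 10, 11, 12, 13, 14}

1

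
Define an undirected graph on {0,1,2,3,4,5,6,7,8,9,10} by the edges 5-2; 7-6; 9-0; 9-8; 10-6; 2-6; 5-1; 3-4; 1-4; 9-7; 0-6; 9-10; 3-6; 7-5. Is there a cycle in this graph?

Yes

|V| = 11, |E| = 14, number of components = 1.
Since 14 > 11 - 1, a cycle must exist; for instance 6-7-5-1-4-3-6.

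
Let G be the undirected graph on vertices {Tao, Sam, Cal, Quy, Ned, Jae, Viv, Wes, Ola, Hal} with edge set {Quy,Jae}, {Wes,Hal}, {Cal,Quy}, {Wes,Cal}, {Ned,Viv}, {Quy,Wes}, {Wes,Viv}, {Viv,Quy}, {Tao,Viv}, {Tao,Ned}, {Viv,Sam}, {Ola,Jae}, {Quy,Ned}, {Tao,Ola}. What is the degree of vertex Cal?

Neighbors of Cal: Quy, Wes.

2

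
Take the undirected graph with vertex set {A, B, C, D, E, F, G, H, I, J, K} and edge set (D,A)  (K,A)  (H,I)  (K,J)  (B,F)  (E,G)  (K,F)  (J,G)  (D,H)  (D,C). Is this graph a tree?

|V| = 11, |E| = 10.
Connected and |E| = |V| - 1, which characterizes a tree.

Yes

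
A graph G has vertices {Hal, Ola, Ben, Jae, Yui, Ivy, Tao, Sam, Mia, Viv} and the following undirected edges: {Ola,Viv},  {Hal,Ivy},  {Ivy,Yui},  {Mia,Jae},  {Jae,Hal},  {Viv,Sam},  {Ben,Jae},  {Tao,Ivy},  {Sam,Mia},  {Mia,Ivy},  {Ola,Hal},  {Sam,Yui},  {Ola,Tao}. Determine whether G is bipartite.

Yes

Color {Ola, Jae, Ivy, Sam} black and {Hal, Ben, Yui, Tao, Mia, Viv} white. No edge joins two same-colored vertices, so the graph is bipartite.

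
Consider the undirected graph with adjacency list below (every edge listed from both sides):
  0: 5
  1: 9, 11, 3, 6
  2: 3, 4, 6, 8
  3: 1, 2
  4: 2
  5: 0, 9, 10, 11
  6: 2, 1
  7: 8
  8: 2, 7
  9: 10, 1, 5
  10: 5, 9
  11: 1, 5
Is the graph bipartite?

10-9-5-10 is an odd cycle (length 3), and a bipartite graph can contain only even cycles.

No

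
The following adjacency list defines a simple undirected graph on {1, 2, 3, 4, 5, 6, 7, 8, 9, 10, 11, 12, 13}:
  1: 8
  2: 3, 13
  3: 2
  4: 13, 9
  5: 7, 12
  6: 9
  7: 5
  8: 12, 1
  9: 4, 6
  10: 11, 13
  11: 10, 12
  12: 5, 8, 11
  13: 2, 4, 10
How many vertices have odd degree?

6

Degrees: 1:1, 2:2, 3:1, 4:2, 5:2, 6:1, 7:1, 8:2, 9:2, 10:2, 11:2, 12:3, 13:3
Odd-degree vertices: 1, 3, 6, 7, 12, 13.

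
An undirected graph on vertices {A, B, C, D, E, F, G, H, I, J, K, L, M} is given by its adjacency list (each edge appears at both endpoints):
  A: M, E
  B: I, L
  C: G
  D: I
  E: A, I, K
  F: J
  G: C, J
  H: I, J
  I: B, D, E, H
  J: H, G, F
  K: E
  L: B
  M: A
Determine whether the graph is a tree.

The graph has 13 vertices and 12 edges.
Connected and |E| = |V| - 1, which characterizes a tree.

Yes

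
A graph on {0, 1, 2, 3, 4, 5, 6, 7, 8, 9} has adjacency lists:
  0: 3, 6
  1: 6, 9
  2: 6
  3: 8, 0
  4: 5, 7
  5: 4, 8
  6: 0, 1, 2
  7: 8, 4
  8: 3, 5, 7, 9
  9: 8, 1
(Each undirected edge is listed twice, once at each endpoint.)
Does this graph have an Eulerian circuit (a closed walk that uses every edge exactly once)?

No

Degrees: 0:2, 1:2, 2:1, 3:2, 4:2, 5:2, 6:3, 7:2, 8:4, 9:2
Vertices with odd degree: 2, 6. An Eulerian circuit requires all degrees even.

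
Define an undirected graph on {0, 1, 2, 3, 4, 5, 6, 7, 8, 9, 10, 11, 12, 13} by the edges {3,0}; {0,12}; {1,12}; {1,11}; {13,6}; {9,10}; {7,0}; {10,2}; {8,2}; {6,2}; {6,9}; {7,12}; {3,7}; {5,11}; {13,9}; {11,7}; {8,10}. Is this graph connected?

Component: {4}
Component: {2, 6, 8, 9, 10, 13}
Component: {0, 1, 3, 5, 7, 11, 12}
No edge joins these 3 groups, so the graph is disconnected.

No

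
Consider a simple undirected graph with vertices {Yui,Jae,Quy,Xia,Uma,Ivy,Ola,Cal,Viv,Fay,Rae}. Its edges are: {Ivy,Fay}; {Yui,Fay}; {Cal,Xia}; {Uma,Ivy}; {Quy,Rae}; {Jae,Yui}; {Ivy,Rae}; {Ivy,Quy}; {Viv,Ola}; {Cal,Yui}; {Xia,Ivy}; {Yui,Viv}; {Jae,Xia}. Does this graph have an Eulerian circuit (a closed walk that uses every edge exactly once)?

No

Degrees: Yui:4, Jae:2, Quy:2, Xia:3, Uma:1, Ivy:5, Ola:1, Cal:2, Viv:2, Fay:2, Rae:2
Vertices with odd degree: Xia, Uma, Ivy, Ola. An Eulerian circuit requires all degrees even.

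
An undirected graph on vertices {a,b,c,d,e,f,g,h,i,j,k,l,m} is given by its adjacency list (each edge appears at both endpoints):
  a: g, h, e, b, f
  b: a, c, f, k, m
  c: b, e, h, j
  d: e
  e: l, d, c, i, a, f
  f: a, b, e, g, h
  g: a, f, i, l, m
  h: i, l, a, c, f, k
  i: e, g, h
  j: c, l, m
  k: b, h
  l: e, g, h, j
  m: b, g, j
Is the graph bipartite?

f-a-b-f is an odd cycle (length 3), and a bipartite graph can contain only even cycles.

No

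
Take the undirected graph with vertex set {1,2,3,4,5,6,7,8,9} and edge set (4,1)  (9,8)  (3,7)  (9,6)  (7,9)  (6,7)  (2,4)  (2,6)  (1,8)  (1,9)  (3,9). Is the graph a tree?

No

|V| = 9, |E| = 11.
It is not connected, so it is not a tree.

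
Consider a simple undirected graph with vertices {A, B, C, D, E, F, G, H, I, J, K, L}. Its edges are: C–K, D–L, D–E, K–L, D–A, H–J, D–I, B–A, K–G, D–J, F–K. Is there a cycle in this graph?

The graph has 12 vertices, 11 edges, and 1 connected component.
Since 11 = 12 - 1, the graph is a forest and contains no cycle.

No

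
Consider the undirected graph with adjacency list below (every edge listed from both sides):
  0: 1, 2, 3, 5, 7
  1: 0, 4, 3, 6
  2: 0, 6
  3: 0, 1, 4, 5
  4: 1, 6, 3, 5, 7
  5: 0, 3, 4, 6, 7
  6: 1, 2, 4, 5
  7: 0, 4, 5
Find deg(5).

5

Neighbors of 5: 0, 3, 4, 6, 7.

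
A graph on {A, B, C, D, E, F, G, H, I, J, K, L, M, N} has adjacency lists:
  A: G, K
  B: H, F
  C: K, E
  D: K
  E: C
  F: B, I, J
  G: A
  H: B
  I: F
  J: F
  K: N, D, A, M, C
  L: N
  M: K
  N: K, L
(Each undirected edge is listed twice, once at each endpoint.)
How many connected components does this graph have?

Component: {B, F, H, I, J}
Component: {A, C, D, E, G, K, L, M, N}

2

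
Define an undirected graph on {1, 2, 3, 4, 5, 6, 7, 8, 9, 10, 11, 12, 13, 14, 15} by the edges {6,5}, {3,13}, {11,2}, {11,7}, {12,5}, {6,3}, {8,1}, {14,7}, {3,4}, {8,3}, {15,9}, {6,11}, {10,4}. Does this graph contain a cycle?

No

The graph has 15 vertices, 13 edges, and 2 connected components.
Since 13 = 15 - 2, the graph is a forest and contains no cycle.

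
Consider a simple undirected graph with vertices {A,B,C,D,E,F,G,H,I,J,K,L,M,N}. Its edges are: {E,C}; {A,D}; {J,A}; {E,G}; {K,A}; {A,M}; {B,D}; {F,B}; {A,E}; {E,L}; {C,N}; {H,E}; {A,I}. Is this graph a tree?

|V| = 14, |E| = 13.
It is connected with exactly 13 edges, hence acyclic — it is a tree.

Yes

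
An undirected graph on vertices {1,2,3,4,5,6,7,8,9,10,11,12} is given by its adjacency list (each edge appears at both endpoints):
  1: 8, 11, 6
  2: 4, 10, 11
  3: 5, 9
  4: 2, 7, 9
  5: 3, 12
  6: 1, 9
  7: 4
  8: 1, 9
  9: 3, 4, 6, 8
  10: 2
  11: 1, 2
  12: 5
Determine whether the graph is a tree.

|V| = 12, |E| = 13.
Connected but with 13 > 11 edges, so it has a cycle and is not a tree.

No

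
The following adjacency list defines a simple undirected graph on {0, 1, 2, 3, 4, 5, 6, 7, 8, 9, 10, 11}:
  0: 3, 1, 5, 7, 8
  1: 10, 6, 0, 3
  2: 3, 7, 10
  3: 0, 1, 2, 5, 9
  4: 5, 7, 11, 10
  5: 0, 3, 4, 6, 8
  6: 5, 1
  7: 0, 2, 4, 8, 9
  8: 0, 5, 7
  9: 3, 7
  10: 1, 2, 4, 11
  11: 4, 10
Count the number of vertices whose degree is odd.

6

Degrees: 0:5, 1:4, 2:3, 3:5, 4:4, 5:5, 6:2, 7:5, 8:3, 9:2, 10:4, 11:2
Odd-degree vertices: 0, 2, 3, 5, 7, 8.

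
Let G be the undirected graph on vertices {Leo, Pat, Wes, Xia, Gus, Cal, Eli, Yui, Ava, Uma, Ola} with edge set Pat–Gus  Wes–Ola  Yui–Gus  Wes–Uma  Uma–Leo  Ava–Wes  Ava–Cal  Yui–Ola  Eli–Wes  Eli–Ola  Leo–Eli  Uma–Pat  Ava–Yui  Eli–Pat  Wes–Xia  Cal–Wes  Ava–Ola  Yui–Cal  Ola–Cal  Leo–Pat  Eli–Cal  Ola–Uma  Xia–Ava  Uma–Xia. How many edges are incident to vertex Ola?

Neighbors of Ola: Wes, Cal, Eli, Yui, Ava, Uma.

6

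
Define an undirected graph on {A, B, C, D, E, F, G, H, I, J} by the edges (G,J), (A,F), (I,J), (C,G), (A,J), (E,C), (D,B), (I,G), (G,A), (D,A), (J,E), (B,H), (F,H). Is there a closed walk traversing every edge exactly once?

Yes

Degrees: A:4, B:2, C:2, D:2, E:2, F:2, G:4, H:2, I:2, J:4
Every vertex has even degree and the edges form a single connected piece, so an Eulerian circuit exists.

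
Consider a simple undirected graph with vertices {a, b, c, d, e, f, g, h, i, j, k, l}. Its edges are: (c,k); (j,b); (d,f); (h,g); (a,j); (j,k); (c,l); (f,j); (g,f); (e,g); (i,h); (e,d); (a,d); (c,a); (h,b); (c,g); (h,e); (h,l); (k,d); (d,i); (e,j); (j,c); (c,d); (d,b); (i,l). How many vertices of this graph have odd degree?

Degrees: a:3, b:3, c:6, d:7, e:4, f:3, g:4, h:5, i:3, j:6, k:3, l:3
Odd-degree vertices: a, b, d, f, h, i, k, l.

8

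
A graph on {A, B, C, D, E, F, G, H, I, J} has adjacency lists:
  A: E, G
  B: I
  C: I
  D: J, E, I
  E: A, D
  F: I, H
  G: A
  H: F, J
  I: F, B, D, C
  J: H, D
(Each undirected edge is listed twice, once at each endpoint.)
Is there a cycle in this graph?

|V| = 10, |E| = 10, number of components = 1.
One cycle is D-I-F-H-J-D.

Yes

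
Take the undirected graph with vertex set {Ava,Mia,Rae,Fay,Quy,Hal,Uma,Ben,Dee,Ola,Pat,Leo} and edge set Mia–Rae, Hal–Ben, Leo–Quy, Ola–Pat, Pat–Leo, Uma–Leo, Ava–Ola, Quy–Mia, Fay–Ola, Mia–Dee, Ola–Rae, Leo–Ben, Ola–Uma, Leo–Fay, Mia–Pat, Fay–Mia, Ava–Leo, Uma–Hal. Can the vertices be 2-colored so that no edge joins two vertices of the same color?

Yes

Partition the vertices as {Mia, Hal, Ola, Leo} vs {Ava, Rae, Fay, Quy, Uma, Ben, Dee, Pat}. Each listed edge has one endpoint in each part, so the graph is bipartite.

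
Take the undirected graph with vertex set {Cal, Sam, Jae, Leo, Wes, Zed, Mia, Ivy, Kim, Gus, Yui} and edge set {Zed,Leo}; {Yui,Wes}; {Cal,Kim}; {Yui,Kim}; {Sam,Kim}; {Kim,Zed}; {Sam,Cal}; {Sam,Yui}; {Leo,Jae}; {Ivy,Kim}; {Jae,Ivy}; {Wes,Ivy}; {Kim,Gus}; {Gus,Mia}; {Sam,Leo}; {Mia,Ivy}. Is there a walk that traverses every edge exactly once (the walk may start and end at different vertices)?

Yes

Degrees: Cal:2, Sam:4, Jae:2, Leo:3, Wes:2, Zed:2, Mia:2, Ivy:4, Kim:6, Gus:2, Yui:3
Odd-degree vertices: Leo, Yui (2 total).
With 2 odd-degree vertices and all edges in one connected piece, an Eulerian trail exists (from Leo to Yui).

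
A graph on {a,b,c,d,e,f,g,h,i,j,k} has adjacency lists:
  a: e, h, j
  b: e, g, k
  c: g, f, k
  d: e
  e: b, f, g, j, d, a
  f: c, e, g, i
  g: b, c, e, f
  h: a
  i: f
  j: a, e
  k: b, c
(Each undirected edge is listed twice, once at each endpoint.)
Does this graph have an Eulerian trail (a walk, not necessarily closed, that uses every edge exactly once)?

No

Degrees: a:3, b:3, c:3, d:1, e:6, f:4, g:4, h:1, i:1, j:2, k:2
Odd-degree vertices: a, b, c, d, h, i (6 total).
With 6 odd-degree vertices (more than two), no single trail can use every edge.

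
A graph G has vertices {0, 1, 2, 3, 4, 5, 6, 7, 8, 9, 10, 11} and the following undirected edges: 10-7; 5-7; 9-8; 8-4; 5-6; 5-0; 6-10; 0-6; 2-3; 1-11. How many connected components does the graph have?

4

Component: {1, 11}
Component: {2, 3}
Component: {4, 8, 9}
Component: {0, 5, 6, 7, 10}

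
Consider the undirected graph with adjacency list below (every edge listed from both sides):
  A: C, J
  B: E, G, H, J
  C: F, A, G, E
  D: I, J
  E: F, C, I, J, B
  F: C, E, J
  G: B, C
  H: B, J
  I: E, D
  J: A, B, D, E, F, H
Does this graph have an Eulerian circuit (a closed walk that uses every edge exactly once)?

Degrees: A:2, B:4, C:4, D:2, E:5, F:3, G:2, H:2, I:2, J:6
Vertices with odd degree: E, F. An Eulerian circuit requires all degrees even.

No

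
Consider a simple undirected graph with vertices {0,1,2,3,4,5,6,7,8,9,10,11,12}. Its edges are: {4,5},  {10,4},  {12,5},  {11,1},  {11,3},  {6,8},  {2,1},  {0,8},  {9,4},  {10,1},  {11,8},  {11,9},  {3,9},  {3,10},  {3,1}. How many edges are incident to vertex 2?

Neighbors of 2: 1.

1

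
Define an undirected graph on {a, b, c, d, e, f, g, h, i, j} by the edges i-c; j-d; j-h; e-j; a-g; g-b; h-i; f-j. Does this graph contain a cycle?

No

The graph has 10 vertices, 8 edges, and 2 connected components.
A forest on 10 vertices with 2 components has exactly 8 edges, which matches — so no cycle.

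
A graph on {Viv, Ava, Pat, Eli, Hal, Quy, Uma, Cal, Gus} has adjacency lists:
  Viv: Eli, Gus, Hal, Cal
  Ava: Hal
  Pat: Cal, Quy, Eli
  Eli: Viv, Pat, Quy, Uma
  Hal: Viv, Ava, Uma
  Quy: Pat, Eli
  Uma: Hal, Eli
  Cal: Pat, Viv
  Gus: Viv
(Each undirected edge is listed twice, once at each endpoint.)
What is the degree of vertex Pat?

Neighbors of Pat: Eli, Quy, Cal.

3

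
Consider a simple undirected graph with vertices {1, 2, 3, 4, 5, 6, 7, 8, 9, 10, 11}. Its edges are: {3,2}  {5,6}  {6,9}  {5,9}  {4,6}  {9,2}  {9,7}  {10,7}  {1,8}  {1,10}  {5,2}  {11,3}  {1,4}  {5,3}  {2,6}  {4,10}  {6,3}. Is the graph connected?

A breadth-first search from 1 visits 1, 4, 8, 10, 6, 7, 3, 5, 9, 2, 11 — all 11 vertices — so the graph is connected.

Yes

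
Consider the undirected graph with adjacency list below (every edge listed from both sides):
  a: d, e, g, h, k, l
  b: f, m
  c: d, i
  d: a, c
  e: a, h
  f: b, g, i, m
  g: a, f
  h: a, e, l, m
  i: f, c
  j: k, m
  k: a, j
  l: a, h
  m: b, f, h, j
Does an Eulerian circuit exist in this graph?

Degrees: a:6, b:2, c:2, d:2, e:2, f:4, g:2, h:4, i:2, j:2, k:2, l:2, m:4
Every vertex has even degree and the edges form a single connected piece, so an Eulerian circuit exists.

Yes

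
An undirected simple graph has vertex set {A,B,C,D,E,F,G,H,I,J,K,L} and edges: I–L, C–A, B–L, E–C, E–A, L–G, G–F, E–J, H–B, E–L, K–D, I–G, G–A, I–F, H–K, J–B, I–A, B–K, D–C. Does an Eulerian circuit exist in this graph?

Degrees: A:4, B:4, C:3, D:2, E:4, F:2, G:4, H:2, I:4, J:2, K:3, L:4
Vertices with odd degree: C, K. An Eulerian circuit requires all degrees even.

No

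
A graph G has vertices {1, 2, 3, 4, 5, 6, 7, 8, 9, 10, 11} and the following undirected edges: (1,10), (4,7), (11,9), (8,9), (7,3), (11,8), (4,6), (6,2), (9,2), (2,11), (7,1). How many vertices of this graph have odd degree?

Degrees: 1:2, 2:3, 3:1, 4:2, 5:0, 6:2, 7:3, 8:2, 9:3, 10:1, 11:3
Odd-degree vertices: 2, 3, 7, 9, 10, 11.

6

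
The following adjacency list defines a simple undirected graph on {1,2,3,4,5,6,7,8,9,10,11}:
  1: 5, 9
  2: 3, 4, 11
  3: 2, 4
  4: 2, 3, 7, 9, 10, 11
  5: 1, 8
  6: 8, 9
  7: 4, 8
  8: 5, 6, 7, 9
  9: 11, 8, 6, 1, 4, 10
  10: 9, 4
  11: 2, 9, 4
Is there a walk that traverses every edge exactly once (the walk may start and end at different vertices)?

Degrees: 1:2, 2:3, 3:2, 4:6, 5:2, 6:2, 7:2, 8:4, 9:6, 10:2, 11:3
Odd-degree vertices: 2, 11 (2 total).
The non-isolated vertices are connected and exactly 2 have odd degree, so an Eulerian trail exists (from 2 to 11).

Yes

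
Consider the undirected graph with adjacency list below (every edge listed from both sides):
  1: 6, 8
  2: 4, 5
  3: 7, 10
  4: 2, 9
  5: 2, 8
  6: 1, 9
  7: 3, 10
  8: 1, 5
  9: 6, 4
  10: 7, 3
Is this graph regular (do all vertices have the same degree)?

Yes

Degrees: 1:2, 2:2, 3:2, 4:2, 5:2, 6:2, 7:2, 8:2, 9:2, 10:2
Every vertex has degree 2, so the graph is 2-regular.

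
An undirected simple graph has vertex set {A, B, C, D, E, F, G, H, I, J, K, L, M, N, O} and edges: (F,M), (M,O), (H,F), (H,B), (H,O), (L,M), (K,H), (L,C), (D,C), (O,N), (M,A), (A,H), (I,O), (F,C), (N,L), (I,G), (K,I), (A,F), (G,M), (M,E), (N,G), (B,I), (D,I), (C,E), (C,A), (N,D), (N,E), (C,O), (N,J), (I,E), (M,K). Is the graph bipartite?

F-A-M-F is an odd cycle (length 3), and a bipartite graph can contain only even cycles.

No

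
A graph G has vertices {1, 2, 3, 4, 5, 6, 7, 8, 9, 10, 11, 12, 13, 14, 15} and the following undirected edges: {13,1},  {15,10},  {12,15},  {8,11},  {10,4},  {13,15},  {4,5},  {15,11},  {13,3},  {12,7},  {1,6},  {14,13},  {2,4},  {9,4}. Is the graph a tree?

The graph has 15 vertices and 14 edges.
It is connected with exactly 14 edges, hence acyclic — it is a tree.

Yes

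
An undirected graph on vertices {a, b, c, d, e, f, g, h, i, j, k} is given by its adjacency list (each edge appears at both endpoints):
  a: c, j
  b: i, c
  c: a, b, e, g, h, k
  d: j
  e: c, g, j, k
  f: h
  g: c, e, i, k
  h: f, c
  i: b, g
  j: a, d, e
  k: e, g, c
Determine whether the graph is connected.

A breadth-first search from a visits a, j, c, e, d, g, h, b, k, i, f — all 11 vertices — so the graph is connected.

Yes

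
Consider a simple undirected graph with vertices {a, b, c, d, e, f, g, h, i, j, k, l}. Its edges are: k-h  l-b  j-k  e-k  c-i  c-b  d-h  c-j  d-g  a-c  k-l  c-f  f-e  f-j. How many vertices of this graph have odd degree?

6

Degrees: a:1, b:2, c:5, d:2, e:2, f:3, g:1, h:2, i:1, j:3, k:4, l:2
Odd-degree vertices: a, c, f, g, i, j.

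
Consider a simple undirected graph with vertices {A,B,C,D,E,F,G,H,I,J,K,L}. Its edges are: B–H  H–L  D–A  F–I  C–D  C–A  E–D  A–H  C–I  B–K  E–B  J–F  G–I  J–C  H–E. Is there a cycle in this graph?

Yes

The graph has 12 vertices, 15 edges, and 1 connected component.
One cycle is C-I-F-J-C.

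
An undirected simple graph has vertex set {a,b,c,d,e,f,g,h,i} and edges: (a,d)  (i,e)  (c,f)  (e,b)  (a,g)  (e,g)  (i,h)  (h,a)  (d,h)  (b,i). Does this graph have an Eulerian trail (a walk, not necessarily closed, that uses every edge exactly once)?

No

Degrees: a:3, b:2, c:1, d:2, e:3, f:1, g:2, h:3, i:3
Odd-degree vertices: a, c, e, f, h, i (6 total).
An Eulerian trail requires 0 or 2 odd-degree vertices; here there are 6.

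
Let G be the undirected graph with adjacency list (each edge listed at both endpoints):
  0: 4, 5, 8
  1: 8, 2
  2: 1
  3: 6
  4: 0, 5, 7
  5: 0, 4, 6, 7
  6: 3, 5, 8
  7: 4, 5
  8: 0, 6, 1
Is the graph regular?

No

Degrees: 0:3, 1:2, 2:1, 3:1, 4:3, 5:4, 6:3, 7:2, 8:3
Degrees are not all equal (e.g. deg(2)=1 but deg(5)=4); not regular.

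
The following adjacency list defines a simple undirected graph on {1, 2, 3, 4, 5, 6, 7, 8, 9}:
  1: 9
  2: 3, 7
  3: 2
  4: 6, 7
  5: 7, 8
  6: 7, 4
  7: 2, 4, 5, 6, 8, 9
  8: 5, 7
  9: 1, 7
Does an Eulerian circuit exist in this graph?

No

Degrees: 1:1, 2:2, 3:1, 4:2, 5:2, 6:2, 7:6, 8:2, 9:2
Vertices with odd degree: 1, 3. An Eulerian circuit requires all degrees even.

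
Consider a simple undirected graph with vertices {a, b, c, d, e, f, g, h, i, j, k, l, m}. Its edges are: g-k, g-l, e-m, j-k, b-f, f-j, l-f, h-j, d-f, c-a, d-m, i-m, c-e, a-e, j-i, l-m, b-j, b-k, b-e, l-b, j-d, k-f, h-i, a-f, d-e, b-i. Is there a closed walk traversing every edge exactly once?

No

Degrees: a:3, b:6, c:2, d:4, e:5, f:6, g:2, h:2, i:4, j:6, k:4, l:4, m:4
a, e have odd degree; an Eulerian circuit needs every degree to be even, so none exists.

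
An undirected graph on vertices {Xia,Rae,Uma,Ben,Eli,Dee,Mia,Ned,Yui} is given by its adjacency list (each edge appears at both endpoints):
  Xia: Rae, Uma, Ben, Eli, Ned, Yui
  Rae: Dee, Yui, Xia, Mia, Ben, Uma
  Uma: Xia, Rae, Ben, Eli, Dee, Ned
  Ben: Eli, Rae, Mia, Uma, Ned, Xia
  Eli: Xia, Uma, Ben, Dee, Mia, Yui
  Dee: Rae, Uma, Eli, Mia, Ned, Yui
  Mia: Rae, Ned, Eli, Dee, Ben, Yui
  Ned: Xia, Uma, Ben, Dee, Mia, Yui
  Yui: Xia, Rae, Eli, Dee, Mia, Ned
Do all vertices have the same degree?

Yes

Degrees: Xia:6, Rae:6, Uma:6, Ben:6, Eli:6, Dee:6, Mia:6, Ned:6, Yui:6
Every vertex has degree 6, so the graph is 6-regular.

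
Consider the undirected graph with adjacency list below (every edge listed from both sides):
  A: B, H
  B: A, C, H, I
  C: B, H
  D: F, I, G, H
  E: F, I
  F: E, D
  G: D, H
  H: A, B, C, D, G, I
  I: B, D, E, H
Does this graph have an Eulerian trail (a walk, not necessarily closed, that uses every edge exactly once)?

Yes

Degrees: A:2, B:4, C:2, D:4, E:2, F:2, G:2, H:6, I:4
Odd-degree vertices: none (0 total).
The non-isolated vertices are connected and exactly 0 have odd degree, so an Eulerian trail exists.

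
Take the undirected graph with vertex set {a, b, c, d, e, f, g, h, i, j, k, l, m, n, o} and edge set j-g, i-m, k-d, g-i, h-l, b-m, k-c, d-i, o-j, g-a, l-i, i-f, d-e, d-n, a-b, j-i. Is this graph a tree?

|V| = 15, |E| = 16.
A tree on 15 vertices has exactly 14 edges; this graph has 16, so it contains a cycle and is not a tree.

No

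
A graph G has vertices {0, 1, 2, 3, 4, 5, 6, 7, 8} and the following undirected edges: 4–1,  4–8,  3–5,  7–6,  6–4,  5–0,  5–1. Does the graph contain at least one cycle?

No

The graph has 9 vertices, 7 edges, and 2 connected components.
Since 7 = 9 - 2, the graph is a forest and contains no cycle.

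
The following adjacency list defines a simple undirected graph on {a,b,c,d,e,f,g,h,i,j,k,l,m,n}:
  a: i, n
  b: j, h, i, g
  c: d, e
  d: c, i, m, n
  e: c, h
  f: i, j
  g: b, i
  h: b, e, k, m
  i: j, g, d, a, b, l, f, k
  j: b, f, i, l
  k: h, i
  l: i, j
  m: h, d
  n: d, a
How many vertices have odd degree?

0

Degrees: a:2, b:4, c:2, d:4, e:2, f:2, g:2, h:4, i:8, j:4, k:2, l:2, m:2, n:2
Odd-degree vertices: none.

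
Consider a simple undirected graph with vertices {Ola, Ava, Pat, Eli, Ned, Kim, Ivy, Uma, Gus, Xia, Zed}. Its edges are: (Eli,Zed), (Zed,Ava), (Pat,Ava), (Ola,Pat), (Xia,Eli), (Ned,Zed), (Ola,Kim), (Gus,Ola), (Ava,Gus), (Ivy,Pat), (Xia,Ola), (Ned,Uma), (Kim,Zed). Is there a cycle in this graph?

The graph has 11 vertices, 13 edges, and 1 connected component.
Since 13 > 11 - 1, a cycle must exist; for instance Ola-Pat-Ava-Zed-Kim-Ola.

Yes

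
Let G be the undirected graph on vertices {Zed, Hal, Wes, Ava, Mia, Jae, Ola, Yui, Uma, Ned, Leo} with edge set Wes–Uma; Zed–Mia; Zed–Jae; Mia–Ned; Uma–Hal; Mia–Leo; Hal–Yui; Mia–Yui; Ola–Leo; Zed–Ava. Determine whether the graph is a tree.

|V| = 11, |E| = 10.
Connected and |E| = |V| - 1, which characterizes a tree.

Yes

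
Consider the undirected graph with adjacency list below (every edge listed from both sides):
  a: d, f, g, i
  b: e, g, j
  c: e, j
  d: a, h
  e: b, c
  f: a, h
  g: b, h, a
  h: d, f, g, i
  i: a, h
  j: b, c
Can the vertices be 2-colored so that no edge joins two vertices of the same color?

Yes

A valid 2-coloring puts {d, e, f, g, i, j} on one side and {a, b, c, h} on the other; every edge crosses between the two sides.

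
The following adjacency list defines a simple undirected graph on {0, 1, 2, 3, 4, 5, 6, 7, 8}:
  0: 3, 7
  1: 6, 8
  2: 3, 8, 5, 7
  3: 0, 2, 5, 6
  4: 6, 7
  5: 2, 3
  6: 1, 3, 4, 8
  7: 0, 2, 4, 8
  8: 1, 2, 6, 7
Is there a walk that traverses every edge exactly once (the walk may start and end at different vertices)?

Yes

Degrees: 0:2, 1:2, 2:4, 3:4, 4:2, 5:2, 6:4, 7:4, 8:4
Odd-degree vertices: none (0 total).
With 0 odd-degree vertices and all edges in one connected piece, an Eulerian trail exists.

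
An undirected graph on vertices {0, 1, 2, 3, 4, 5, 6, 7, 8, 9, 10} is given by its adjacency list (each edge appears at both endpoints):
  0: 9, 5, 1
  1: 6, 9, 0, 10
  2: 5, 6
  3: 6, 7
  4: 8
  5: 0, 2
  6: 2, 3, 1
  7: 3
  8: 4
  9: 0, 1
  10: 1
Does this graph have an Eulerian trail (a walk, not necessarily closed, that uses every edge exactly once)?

Degrees: 0:3, 1:4, 2:2, 3:2, 4:1, 5:2, 6:3, 7:1, 8:1, 9:2, 10:1
Odd-degree vertices: 0, 4, 6, 7, 8, 10 (6 total).
With 6 odd-degree vertices (more than two), no single trail can use every edge.

No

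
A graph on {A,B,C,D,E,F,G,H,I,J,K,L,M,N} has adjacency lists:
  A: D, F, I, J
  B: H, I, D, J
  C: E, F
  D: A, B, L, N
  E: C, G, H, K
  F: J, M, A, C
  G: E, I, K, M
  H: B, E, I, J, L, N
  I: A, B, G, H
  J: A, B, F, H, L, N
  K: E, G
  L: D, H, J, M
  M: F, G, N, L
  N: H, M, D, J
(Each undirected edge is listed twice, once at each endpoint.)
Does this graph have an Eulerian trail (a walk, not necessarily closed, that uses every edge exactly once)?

Degrees: A:4, B:4, C:2, D:4, E:4, F:4, G:4, H:6, I:4, J:6, K:2, L:4, M:4, N:4
Odd-degree vertices: none (0 total).
With 0 odd-degree vertices and all edges in one connected piece, an Eulerian trail exists.

Yes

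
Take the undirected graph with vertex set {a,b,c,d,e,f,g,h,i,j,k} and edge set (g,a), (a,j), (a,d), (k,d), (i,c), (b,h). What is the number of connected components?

Component: {e}
Component: {f}
Component: {b, h}
Component: {c, i}
Component: {a, d, g, j, k}

5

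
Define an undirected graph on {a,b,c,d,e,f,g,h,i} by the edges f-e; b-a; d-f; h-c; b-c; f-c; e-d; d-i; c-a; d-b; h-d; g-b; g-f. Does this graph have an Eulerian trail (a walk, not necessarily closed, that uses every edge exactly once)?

Yes

Degrees: a:2, b:4, c:4, d:5, e:2, f:4, g:2, h:2, i:1
Odd-degree vertices: d, i (2 total).
With 2 odd-degree vertices and all edges in one connected piece, an Eulerian trail exists (from d to i).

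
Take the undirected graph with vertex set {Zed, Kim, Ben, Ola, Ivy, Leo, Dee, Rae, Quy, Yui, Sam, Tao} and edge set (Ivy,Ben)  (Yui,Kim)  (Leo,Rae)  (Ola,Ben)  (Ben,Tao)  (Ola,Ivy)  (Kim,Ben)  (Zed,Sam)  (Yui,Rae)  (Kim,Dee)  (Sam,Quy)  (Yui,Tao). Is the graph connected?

No

Component: {Zed, Quy, Sam}
Component: {Kim, Ben, Ola, Ivy, Leo, Dee, Rae, Yui, Tao}
No edge joins these 2 groups, so the graph is disconnected.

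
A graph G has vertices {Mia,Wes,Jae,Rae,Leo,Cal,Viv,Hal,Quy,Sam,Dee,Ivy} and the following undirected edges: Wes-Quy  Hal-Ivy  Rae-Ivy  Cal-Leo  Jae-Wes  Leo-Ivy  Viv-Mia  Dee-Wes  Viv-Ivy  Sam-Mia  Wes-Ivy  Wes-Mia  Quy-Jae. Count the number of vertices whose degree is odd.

8

Degrees: Mia:3, Wes:5, Jae:2, Rae:1, Leo:2, Cal:1, Viv:2, Hal:1, Quy:2, Sam:1, Dee:1, Ivy:5
Odd-degree vertices: Mia, Wes, Rae, Cal, Hal, Sam, Dee, Ivy.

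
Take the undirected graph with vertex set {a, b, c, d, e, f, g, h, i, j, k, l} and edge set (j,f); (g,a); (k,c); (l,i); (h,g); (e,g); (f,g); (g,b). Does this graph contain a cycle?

|V| = 12, |E| = 8, number of components = 4.
A forest on 12 vertices with 4 components has exactly 8 edges, which matches — so no cycle.

No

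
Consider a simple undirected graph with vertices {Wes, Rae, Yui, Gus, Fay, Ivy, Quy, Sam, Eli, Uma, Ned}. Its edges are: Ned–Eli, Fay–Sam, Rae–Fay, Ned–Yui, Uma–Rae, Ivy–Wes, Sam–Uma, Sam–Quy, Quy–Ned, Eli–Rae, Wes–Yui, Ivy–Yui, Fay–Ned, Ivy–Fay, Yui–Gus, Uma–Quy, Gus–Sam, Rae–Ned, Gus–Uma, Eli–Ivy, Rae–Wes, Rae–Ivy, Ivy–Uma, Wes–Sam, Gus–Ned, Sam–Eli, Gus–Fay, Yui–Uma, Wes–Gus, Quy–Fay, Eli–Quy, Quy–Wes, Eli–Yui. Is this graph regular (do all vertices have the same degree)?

Yes

Degrees: Wes:6, Rae:6, Yui:6, Gus:6, Fay:6, Ivy:6, Quy:6, Sam:6, Eli:6, Uma:6, Ned:6
All degrees equal 6; the graph is regular.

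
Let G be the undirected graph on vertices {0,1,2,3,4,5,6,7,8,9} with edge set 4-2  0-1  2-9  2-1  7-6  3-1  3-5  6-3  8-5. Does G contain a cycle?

No

|V| = 10, |E| = 9, number of components = 1.
A forest on 10 vertices with 1 component has exactly 9 edges, which matches — so no cycle.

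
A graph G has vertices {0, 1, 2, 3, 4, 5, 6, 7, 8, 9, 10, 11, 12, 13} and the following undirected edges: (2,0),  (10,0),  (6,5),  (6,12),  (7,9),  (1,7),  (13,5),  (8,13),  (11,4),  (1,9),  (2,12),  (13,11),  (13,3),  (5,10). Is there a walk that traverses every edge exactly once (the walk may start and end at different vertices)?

Degrees: 0:2, 1:2, 2:2, 3:1, 4:1, 5:3, 6:2, 7:2, 8:1, 9:2, 10:2, 11:2, 12:2, 13:4
Odd-degree vertices: 3, 4, 5, 8 (4 total).
An Eulerian trail requires 0 or 2 odd-degree vertices; here there are 4.

No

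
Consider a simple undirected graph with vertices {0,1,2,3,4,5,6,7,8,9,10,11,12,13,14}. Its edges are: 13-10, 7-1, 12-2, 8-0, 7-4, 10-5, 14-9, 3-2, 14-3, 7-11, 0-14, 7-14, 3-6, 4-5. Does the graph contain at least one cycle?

No

|V| = 15, |E| = 14, number of components = 1.
Since 14 = 15 - 1, the graph is a forest and contains no cycle.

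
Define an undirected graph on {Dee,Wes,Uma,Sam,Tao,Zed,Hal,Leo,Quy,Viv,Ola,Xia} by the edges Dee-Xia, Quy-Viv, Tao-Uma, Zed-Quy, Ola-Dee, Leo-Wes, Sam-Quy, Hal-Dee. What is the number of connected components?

4

Component: {Wes, Leo}
Component: {Uma, Tao}
Component: {Dee, Hal, Ola, Xia}
Component: {Sam, Zed, Quy, Viv}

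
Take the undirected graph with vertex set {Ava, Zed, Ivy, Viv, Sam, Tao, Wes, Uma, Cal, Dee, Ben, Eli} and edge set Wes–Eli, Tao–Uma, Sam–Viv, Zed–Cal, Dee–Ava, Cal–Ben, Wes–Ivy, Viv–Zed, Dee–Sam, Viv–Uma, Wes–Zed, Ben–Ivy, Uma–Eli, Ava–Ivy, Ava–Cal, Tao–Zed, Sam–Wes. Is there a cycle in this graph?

Yes

The graph has 12 vertices, 17 edges, and 1 connected component.
Since 17 > 12 - 1, a cycle must exist; for instance Wes-Zed-Tao-Uma-Eli-Wes.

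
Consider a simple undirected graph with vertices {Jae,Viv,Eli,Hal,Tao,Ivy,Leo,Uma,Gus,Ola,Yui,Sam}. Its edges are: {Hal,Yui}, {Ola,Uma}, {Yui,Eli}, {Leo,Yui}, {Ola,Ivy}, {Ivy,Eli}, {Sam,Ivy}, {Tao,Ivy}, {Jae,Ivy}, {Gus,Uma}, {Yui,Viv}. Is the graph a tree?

Yes

|V| = 12, |E| = 11.
Connected and |E| = |V| - 1, which characterizes a tree.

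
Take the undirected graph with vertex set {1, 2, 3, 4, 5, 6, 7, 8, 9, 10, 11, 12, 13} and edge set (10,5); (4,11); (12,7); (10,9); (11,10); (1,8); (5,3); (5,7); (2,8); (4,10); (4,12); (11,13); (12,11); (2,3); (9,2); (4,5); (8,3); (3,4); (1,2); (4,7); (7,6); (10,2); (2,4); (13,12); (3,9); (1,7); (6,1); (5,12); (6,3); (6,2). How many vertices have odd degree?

Degrees: 1:4, 2:7, 3:6, 4:7, 5:5, 6:4, 7:5, 8:3, 9:3, 10:5, 11:4, 12:5, 13:2
Odd-degree vertices: 2, 4, 5, 7, 8, 9, 10, 12.

8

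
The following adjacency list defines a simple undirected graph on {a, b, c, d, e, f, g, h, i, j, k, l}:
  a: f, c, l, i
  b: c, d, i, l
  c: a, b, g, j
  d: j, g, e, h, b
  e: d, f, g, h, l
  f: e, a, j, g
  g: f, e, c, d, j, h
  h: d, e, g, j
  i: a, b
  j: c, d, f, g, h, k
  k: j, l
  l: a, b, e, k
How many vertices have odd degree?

2

Degrees: a:4, b:4, c:4, d:5, e:5, f:4, g:6, h:4, i:2, j:6, k:2, l:4
Odd-degree vertices: d, e.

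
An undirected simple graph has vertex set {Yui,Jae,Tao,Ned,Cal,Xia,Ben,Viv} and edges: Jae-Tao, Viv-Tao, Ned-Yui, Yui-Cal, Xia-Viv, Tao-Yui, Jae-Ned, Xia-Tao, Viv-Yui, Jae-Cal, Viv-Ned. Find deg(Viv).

Neighbors of Viv: Yui, Tao, Ned, Xia.

4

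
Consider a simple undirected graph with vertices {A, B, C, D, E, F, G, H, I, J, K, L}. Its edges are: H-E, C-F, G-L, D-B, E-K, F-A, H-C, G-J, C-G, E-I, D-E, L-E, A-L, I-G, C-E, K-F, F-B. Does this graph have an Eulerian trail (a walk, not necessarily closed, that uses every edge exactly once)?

Degrees: A:2, B:2, C:4, D:2, E:6, F:4, G:4, H:2, I:2, J:1, K:2, L:3
Odd-degree vertices: J, L (2 total).
With 2 odd-degree vertices and all edges in one connected piece, an Eulerian trail exists (from J to L).

Yes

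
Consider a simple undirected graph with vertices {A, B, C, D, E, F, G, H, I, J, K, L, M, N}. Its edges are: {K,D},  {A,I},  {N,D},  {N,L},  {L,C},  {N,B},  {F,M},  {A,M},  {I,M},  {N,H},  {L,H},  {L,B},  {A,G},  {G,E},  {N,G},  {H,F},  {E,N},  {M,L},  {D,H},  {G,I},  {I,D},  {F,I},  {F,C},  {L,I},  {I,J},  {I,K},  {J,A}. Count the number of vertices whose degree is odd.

0

Degrees: A:4, B:2, C:2, D:4, E:2, F:4, G:4, H:4, I:8, J:2, K:2, L:6, M:4, N:6
Odd-degree vertices: none.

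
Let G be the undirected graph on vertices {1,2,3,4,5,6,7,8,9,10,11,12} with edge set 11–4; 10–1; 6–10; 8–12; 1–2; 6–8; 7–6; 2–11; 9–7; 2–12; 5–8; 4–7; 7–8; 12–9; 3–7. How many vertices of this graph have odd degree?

6

Degrees: 1:2, 2:3, 3:1, 4:2, 5:1, 6:3, 7:5, 8:4, 9:2, 10:2, 11:2, 12:3
Odd-degree vertices: 2, 3, 5, 6, 7, 12.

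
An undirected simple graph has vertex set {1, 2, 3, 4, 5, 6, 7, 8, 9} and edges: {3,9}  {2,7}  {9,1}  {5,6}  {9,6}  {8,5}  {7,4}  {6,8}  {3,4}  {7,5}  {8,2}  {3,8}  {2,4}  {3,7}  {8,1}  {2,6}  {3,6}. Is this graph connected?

Starting from 1 and exploring outward reaches every vertex (1, 9, 8, 3, 6, 5, 2, 4, 7); the graph is connected.

Yes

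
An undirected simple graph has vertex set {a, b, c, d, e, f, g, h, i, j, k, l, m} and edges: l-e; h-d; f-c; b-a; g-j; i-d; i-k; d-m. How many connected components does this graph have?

5

Component: {a, b}
Component: {c, f}
Component: {e, l}
Component: {g, j}
Component: {d, h, i, k, m}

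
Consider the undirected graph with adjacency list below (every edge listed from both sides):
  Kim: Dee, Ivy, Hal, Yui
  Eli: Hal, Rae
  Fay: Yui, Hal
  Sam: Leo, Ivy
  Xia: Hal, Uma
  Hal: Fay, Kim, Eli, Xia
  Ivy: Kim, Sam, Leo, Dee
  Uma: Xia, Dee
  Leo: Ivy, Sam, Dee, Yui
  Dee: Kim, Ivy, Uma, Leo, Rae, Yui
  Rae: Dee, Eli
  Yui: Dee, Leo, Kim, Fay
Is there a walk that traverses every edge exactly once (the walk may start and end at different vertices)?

Degrees: Kim:4, Eli:2, Fay:2, Sam:2, Xia:2, Hal:4, Ivy:4, Uma:2, Leo:4, Dee:6, Rae:2, Yui:4
Odd-degree vertices: none (0 total).
The non-isolated vertices are connected and exactly 0 have odd degree, so an Eulerian trail exists.

Yes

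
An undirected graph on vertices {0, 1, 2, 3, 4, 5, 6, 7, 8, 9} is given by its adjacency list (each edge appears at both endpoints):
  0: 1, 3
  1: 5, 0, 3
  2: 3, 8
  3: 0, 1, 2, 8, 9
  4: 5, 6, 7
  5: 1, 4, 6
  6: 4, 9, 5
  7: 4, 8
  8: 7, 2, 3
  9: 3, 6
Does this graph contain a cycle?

Yes

|V| = 10, |E| = 14, number of components = 1.
Since 14 > 10 - 1, a cycle must exist; for instance 0-1-5-6-9-3-0.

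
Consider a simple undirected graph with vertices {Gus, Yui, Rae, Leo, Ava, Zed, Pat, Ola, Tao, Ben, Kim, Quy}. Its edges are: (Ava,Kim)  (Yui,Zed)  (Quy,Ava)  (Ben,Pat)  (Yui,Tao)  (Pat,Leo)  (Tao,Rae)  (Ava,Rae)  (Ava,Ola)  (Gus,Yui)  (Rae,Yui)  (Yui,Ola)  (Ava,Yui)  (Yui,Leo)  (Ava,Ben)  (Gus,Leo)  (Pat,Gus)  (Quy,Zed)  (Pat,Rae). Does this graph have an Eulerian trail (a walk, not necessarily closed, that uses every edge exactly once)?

Degrees: Gus:3, Yui:7, Rae:4, Leo:3, Ava:6, Zed:2, Pat:4, Ola:2, Tao:2, Ben:2, Kim:1, Quy:2
Odd-degree vertices: Gus, Yui, Leo, Kim (4 total).
An Eulerian trail requires 0 or 2 odd-degree vertices; here there are 4.

No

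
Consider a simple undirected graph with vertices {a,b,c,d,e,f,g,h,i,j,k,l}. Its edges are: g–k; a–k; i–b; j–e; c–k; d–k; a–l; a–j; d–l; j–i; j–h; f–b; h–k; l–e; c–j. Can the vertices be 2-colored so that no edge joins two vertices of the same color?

A valid 2-coloring puts {b, j, k, l} on one side and {a, c, d, e, f, g, h, i} on the other; every edge crosses between the two sides.

Yes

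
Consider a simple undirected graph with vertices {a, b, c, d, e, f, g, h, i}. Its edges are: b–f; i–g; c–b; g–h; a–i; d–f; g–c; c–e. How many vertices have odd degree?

6

Degrees: a:1, b:2, c:3, d:1, e:1, f:2, g:3, h:1, i:2
Odd-degree vertices: a, c, d, e, g, h.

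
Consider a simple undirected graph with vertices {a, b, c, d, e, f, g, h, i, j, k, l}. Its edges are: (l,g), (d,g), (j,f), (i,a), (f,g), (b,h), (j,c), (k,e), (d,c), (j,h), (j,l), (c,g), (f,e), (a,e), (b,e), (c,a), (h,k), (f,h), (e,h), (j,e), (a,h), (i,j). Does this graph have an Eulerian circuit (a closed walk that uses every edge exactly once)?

Degrees: a:4, b:2, c:4, d:2, e:6, f:4, g:4, h:6, i:2, j:6, k:2, l:2
Every vertex has even degree and the edges form a single connected piece, so an Eulerian circuit exists.

Yes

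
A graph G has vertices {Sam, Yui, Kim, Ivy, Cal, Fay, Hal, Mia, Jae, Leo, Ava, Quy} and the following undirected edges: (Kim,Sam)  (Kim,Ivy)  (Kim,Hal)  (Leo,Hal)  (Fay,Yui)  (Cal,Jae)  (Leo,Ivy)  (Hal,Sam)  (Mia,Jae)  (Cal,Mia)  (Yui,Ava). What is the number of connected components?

Component: {Quy}
Component: {Yui, Fay, Ava}
Component: {Cal, Mia, Jae}
Component: {Sam, Kim, Ivy, Hal, Leo}

4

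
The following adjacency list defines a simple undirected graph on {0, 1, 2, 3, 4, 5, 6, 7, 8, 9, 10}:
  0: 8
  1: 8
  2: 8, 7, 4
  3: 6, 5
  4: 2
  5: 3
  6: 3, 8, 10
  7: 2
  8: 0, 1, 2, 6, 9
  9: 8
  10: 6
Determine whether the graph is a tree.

|V| = 11, |E| = 10.
It is connected with exactly 10 edges, hence acyclic — it is a tree.

Yes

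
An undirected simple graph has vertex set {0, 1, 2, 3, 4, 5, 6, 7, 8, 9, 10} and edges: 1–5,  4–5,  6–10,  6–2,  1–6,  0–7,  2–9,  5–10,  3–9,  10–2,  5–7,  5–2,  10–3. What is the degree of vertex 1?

Neighbors of 1: 5, 6.

2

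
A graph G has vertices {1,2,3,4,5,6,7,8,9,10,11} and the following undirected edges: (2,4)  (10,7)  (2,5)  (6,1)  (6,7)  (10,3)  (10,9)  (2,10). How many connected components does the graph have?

Component: {8}
Component: {11}
Component: {1, 2, 3, 4, 5, 6, 7, 9, 10}

3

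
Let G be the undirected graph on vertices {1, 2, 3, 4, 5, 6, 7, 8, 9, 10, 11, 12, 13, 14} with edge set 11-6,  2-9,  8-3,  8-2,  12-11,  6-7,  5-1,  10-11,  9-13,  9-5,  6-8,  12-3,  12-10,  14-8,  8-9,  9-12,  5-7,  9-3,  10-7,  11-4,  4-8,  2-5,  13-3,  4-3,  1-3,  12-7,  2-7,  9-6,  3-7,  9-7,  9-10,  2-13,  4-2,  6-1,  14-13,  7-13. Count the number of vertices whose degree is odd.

Degrees: 1:3, 2:6, 3:7, 4:4, 5:4, 6:5, 7:8, 8:6, 9:9, 10:4, 11:4, 12:5, 13:5, 14:2
Odd-degree vertices: 1, 3, 6, 9, 12, 13.

6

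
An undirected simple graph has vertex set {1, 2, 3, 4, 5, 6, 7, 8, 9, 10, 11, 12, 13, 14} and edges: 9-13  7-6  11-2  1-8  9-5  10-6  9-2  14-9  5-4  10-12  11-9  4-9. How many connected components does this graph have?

Component: {3}
Component: {1, 8}
Component: {6, 7, 10, 12}
Component: {2, 4, 5, 9, 11, 13, 14}

4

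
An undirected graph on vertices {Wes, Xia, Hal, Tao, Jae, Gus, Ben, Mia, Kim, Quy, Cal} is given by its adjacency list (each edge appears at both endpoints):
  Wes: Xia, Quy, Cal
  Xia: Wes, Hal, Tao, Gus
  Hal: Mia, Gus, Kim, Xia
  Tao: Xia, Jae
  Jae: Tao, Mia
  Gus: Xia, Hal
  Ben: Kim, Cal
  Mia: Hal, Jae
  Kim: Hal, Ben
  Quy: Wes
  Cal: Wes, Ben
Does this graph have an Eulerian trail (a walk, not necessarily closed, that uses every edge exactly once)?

Degrees: Wes:3, Xia:4, Hal:4, Tao:2, Jae:2, Gus:2, Ben:2, Mia:2, Kim:2, Quy:1, Cal:2
Odd-degree vertices: Wes, Quy (2 total).
The non-isolated vertices are connected and exactly 2 have odd degree, so an Eulerian trail exists (from Wes to Quy).

Yes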